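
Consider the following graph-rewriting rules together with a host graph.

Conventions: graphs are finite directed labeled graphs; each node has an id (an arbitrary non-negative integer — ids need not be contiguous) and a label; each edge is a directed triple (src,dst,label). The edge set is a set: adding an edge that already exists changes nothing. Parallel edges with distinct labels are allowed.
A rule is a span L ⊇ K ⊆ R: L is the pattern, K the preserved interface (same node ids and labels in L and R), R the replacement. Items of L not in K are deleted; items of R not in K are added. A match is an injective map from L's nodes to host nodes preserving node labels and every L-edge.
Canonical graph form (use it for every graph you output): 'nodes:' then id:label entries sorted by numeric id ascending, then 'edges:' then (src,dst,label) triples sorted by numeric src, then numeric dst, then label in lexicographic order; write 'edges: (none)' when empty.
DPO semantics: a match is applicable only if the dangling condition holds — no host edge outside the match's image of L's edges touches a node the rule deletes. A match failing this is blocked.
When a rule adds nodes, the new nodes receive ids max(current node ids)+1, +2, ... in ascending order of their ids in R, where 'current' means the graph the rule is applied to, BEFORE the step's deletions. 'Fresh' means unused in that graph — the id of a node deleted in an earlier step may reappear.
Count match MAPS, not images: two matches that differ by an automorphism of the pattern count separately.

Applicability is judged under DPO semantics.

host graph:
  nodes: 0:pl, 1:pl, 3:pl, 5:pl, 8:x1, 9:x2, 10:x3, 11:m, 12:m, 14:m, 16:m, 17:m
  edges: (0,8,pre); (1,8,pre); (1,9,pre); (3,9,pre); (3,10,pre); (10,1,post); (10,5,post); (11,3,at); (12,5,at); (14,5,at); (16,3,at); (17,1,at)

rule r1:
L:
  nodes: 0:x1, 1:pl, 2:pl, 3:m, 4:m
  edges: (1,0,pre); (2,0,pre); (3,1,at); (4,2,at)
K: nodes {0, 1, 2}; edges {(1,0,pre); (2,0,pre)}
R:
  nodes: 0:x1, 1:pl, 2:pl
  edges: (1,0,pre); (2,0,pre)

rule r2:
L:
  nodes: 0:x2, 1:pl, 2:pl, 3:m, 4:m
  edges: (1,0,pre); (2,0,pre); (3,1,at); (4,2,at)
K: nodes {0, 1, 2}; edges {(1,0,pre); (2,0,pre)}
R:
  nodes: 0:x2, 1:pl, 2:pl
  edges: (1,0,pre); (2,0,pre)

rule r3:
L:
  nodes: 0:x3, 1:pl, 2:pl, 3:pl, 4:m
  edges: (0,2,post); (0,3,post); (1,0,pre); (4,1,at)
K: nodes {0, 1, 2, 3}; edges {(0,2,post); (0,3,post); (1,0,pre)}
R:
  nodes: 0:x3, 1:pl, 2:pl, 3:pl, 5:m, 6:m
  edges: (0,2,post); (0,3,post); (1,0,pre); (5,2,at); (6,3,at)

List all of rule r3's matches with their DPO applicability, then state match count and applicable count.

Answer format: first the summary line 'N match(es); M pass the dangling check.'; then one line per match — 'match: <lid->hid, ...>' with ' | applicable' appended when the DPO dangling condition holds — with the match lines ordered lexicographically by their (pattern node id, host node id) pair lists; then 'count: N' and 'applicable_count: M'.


4 match(es); 4 pass the dangling check.
match: 0->10, 1->3, 2->1, 3->5, 4->11 | applicable
match: 0->10, 1->3, 2->1, 3->5, 4->16 | applicable
match: 0->10, 1->3, 2->5, 3->1, 4->11 | applicable
match: 0->10, 1->3, 2->5, 3->1, 4->16 | applicable
count: 4
applicable_count: 4


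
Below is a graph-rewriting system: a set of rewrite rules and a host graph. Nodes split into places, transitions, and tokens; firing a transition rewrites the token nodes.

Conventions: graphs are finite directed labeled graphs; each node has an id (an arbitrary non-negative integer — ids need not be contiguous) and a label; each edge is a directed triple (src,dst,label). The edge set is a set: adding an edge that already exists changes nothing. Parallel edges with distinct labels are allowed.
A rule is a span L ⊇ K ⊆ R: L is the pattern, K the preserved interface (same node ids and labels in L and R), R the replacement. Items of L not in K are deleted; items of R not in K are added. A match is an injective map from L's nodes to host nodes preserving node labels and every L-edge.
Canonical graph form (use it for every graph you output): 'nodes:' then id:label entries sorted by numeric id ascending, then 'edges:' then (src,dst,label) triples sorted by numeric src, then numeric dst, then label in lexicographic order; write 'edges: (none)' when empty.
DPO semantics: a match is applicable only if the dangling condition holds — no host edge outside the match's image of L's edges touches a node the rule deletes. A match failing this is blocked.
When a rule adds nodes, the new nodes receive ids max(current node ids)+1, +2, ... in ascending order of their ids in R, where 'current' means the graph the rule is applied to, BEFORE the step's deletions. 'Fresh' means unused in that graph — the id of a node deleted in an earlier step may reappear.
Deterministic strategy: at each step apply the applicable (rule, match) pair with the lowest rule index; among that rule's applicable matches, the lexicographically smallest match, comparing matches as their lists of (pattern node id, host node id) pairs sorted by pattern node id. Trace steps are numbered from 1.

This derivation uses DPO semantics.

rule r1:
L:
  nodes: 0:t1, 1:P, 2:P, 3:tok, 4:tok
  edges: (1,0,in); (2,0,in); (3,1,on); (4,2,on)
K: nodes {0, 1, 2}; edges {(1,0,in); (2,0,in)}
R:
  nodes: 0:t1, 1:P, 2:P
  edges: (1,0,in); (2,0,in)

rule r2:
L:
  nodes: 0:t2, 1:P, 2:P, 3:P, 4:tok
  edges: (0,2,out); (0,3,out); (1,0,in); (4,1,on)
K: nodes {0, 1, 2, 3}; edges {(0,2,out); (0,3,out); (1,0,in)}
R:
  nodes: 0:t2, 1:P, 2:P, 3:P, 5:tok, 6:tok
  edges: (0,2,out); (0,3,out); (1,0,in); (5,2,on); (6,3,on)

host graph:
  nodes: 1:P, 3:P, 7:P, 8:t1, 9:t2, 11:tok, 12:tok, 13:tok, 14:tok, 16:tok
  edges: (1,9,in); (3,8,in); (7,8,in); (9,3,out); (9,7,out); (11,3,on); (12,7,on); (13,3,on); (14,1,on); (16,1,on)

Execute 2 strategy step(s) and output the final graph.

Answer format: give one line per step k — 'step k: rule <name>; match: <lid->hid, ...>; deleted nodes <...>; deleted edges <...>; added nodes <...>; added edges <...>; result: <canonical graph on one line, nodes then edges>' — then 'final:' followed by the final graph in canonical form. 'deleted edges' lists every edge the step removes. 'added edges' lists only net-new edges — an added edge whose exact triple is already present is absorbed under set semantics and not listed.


step 1: rule r1; match: 0->8, 1->3, 2->7, 3->11, 4->12; deleted nodes 11, 12; deleted edges (11,3,on); (12,7,on); added nodes (none); added edges (none); result: nodes: 1:P, 3:P, 7:P, 8:t1, 9:t2, 13:tok, 14:tok, 16:tok edges: (1,9,in); (3,8,in); (7,8,in); (9,3,out); (9,7,out); (13,3,on); (14,1,on); (16,1,on)
step 2: rule r2; match: 0->9, 1->1, 2->3, 3->7, 4->14; deleted nodes 14; deleted edges (14,1,on); added nodes 17, 18; added edges (17,3,on); (18,7,on); result: nodes: 1:P, 3:P, 7:P, 8:t1, 9:t2, 13:tok, 16:tok, 17:tok, 18:tok edges: (1,9,in); (3,8,in); (7,8,in); (9,3,out); (9,7,out); (13,3,on); (16,1,on); (17,3,on); (18,7,on)
final:
nodes: 1:P, 3:P, 7:P, 8:t1, 9:t2, 13:tok, 16:tok, 17:tok, 18:tok
edges: (1,9,in); (3,8,in); (7,8,in); (9,3,out); (9,7,out); (13,3,on); (16,1,on); (17,3,on); (18,7,on)


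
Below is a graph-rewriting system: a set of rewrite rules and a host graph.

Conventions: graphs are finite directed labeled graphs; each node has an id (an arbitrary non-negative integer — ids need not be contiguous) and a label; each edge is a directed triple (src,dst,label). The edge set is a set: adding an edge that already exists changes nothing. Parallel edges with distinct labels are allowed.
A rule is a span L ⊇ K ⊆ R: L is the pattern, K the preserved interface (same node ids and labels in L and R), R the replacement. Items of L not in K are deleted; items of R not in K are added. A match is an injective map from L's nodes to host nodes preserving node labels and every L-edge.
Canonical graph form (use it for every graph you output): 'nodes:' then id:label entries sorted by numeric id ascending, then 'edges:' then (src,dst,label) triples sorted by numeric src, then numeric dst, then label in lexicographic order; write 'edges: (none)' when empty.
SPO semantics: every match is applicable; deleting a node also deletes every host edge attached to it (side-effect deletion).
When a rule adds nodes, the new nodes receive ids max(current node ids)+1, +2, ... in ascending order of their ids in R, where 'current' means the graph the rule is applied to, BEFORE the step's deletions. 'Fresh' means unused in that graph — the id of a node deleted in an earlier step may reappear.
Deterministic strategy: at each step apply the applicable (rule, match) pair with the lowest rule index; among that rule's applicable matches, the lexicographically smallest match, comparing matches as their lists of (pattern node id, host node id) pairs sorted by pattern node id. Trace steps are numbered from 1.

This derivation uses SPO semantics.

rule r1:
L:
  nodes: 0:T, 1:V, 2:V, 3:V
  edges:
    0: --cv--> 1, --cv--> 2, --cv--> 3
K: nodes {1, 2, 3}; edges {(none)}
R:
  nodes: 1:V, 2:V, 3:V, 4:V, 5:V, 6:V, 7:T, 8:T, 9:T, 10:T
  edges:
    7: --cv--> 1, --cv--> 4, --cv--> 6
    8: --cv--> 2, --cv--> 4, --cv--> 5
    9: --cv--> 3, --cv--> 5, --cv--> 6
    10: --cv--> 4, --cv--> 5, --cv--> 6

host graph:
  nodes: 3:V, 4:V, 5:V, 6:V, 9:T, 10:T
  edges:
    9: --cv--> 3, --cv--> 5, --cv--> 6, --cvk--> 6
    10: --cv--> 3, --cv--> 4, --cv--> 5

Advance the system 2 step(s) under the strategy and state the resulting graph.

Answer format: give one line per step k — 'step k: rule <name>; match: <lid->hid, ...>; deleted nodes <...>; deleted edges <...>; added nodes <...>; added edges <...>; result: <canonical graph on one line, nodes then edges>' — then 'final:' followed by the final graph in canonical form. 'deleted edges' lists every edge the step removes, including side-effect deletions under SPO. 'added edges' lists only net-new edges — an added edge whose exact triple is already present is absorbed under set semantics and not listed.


step 1: rule r1; match: 0->9, 1->3, 2->5, 3->6; deleted nodes 9; deleted edges (9,3,cv); (9,5,cv); (9,6,cv); (9,6,cvk); added nodes 11, 12, 13, 14, 15, 16, 17; added edges (14,3,cv); (14,11,cv); (14,13,cv); (15,5,cv); (15,11,cv); (15,12,cv); (16,6,cv); (16,12,cv); (16,13,cv); (17,11,cv); (17,12,cv); (17,13,cv); result: nodes: 3:V, 4:V, 5:V, 6:V, 10:T, 11:V, 12:V, 13:V, 14:T, 15:T, 16:T, 17:T edges: (10,3,cv); (10,4,cv); (10,5,cv); (14,3,cv); (14,11,cv); (14,13,cv); (15,5,cv); (15,11,cv); (15,12,cv); (16,6,cv); (16,12,cv); (16,13,cv); (17,11,cv); (17,12,cv); (17,13,cv)
step 2: rule r1; match: 0->10, 1->3, 2->4, 3->5; deleted nodes 10; deleted edges (10,3,cv); (10,4,cv); (10,5,cv); added nodes 18, 19, 20, 21, 22, 23, 24; added edges (21,3,cv); (21,18,cv); (21,20,cv); (22,4,cv); (22,18,cv); (22,19,cv); (23,5,cv); (23,19,cv); (23,20,cv); (24,18,cv); (24,19,cv); (24,20,cv); result: nodes: 3:V, 4:V, 5:V, 6:V, 11:V, 12:V, 13:V, 14:T, 15:T, 16:T, 17:T, 18:V, 19:V, 20:V, 21:T, 22:T, 23:T, 24:T edges: (14,3,cv); (14,11,cv); (14,13,cv); (15,5,cv); (15,11,cv); (15,12,cv); (16,6,cv); (16,12,cv); (16,13,cv); (17,11,cv); (17,12,cv); (17,13,cv); (21,3,cv); (21,18,cv); (21,20,cv); (22,4,cv); (22,18,cv); (22,19,cv); (23,5,cv); (23,19,cv); (23,20,cv); (24,18,cv); (24,19,cv); (24,20,cv)
final:
nodes: 3:V, 4:V, 5:V, 6:V, 11:V, 12:V, 13:V, 14:T, 15:T, 16:T, 17:T, 18:V, 19:V, 20:V, 21:T, 22:T, 23:T, 24:T
edges: (14,3,cv); (14,11,cv); (14,13,cv); (15,5,cv); (15,11,cv); (15,12,cv); (16,6,cv); (16,12,cv); (16,13,cv); (17,11,cv); (17,12,cv); (17,13,cv); (21,3,cv); (21,18,cv); (21,20,cv); (22,4,cv); (22,18,cv); (22,19,cv); (23,5,cv); (23,19,cv); (23,20,cv); (24,18,cv); (24,19,cv); (24,20,cv)


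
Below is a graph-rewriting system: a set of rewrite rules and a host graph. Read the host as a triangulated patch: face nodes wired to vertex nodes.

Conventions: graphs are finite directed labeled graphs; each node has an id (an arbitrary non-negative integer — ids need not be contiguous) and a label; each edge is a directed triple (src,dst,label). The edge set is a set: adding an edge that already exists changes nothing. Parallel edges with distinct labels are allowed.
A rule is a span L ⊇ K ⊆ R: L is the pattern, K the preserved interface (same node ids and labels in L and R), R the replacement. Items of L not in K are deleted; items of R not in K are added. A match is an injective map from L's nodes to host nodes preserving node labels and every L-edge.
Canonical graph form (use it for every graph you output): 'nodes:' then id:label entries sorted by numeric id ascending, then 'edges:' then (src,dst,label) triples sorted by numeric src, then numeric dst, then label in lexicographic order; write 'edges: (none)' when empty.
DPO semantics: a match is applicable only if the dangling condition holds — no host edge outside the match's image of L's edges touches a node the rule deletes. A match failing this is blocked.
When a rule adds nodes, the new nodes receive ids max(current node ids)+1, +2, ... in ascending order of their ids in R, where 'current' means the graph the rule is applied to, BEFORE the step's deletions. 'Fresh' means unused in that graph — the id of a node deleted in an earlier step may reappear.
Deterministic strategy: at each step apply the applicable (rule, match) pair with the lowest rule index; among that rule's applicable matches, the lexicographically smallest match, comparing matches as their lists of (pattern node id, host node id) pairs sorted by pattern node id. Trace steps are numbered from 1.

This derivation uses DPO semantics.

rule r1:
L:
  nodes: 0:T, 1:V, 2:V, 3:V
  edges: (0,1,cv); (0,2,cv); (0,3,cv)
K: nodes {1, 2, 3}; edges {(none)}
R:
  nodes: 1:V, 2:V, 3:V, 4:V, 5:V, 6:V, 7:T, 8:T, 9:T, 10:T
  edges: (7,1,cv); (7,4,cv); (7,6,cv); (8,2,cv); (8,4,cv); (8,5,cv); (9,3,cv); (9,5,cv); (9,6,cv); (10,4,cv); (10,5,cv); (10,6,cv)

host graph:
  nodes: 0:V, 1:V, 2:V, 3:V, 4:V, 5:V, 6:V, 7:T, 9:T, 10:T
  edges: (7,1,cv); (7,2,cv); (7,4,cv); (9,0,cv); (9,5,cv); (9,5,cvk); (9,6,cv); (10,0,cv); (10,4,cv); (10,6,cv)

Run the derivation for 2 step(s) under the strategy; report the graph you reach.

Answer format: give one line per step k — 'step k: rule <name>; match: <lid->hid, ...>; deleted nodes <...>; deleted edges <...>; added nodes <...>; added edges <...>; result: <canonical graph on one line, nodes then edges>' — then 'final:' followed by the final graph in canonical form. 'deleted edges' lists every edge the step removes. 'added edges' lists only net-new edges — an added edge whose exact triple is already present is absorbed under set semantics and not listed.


step 1: rule r1; match: 0->7, 1->1, 2->2, 3->4; deleted nodes 7; deleted edges (7,1,cv); (7,2,cv); (7,4,cv); added nodes 11, 12, 13, 14, 15, 16, 17; added edges (14,1,cv); (14,11,cv); (14,13,cv); (15,2,cv); (15,11,cv); (15,12,cv); (16,4,cv); (16,12,cv); (16,13,cv); (17,11,cv); (17,12,cv); (17,13,cv); result: nodes: 0:V, 1:V, 2:V, 3:V, 4:V, 5:V, 6:V, 9:T, 10:T, 11:V, 12:V, 13:V, 14:T, 15:T, 16:T, 17:T edges: (9,0,cv); (9,5,cv); (9,5,cvk); (9,6,cv); (10,0,cv); (10,4,cv); (10,6,cv); (14,1,cv); (14,11,cv); (14,13,cv); (15,2,cv); (15,11,cv); (15,12,cv); (16,4,cv); (16,12,cv); (16,13,cv); (17,11,cv); (17,12,cv); (17,13,cv)
step 2: rule r1; match: 0->10, 1->0, 2->4, 3->6; deleted nodes 10; deleted edges (10,0,cv); (10,4,cv); (10,6,cv); added nodes 18, 19, 20, 21, 22, 23, 24; added edges (21,0,cv); (21,18,cv); (21,20,cv); (22,4,cv); (22,18,cv); (22,19,cv); (23,6,cv); (23,19,cv); (23,20,cv); (24,18,cv); (24,19,cv); (24,20,cv); result: nodes: 0:V, 1:V, 2:V, 3:V, 4:V, 5:V, 6:V, 9:T, 11:V, 12:V, 13:V, 14:T, 15:T, 16:T, 17:T, 18:V, 19:V, 20:V, 21:T, 22:T, 23:T, 24:T edges: (9,0,cv); (9,5,cv); (9,5,cvk); (9,6,cv); (14,1,cv); (14,11,cv); (14,13,cv); (15,2,cv); (15,11,cv); (15,12,cv); (16,4,cv); (16,12,cv); (16,13,cv); (17,11,cv); (17,12,cv); (17,13,cv); (21,0,cv); (21,18,cv); (21,20,cv); (22,4,cv); (22,18,cv); (22,19,cv); (23,6,cv); (23,19,cv); (23,20,cv); (24,18,cv); (24,19,cv); (24,20,cv)
final:
nodes: 0:V, 1:V, 2:V, 3:V, 4:V, 5:V, 6:V, 9:T, 11:V, 12:V, 13:V, 14:T, 15:T, 16:T, 17:T, 18:V, 19:V, 20:V, 21:T, 22:T, 23:T, 24:T
edges: (9,0,cv); (9,5,cv); (9,5,cvk); (9,6,cv); (14,1,cv); (14,11,cv); (14,13,cv); (15,2,cv); (15,11,cv); (15,12,cv); (16,4,cv); (16,12,cv); (16,13,cv); (17,11,cv); (17,12,cv); (17,13,cv); (21,0,cv); (21,18,cv); (21,20,cv); (22,4,cv); (22,18,cv); (22,19,cv); (23,6,cv); (23,19,cv); (23,20,cv); (24,18,cv); (24,19,cv); (24,20,cv)


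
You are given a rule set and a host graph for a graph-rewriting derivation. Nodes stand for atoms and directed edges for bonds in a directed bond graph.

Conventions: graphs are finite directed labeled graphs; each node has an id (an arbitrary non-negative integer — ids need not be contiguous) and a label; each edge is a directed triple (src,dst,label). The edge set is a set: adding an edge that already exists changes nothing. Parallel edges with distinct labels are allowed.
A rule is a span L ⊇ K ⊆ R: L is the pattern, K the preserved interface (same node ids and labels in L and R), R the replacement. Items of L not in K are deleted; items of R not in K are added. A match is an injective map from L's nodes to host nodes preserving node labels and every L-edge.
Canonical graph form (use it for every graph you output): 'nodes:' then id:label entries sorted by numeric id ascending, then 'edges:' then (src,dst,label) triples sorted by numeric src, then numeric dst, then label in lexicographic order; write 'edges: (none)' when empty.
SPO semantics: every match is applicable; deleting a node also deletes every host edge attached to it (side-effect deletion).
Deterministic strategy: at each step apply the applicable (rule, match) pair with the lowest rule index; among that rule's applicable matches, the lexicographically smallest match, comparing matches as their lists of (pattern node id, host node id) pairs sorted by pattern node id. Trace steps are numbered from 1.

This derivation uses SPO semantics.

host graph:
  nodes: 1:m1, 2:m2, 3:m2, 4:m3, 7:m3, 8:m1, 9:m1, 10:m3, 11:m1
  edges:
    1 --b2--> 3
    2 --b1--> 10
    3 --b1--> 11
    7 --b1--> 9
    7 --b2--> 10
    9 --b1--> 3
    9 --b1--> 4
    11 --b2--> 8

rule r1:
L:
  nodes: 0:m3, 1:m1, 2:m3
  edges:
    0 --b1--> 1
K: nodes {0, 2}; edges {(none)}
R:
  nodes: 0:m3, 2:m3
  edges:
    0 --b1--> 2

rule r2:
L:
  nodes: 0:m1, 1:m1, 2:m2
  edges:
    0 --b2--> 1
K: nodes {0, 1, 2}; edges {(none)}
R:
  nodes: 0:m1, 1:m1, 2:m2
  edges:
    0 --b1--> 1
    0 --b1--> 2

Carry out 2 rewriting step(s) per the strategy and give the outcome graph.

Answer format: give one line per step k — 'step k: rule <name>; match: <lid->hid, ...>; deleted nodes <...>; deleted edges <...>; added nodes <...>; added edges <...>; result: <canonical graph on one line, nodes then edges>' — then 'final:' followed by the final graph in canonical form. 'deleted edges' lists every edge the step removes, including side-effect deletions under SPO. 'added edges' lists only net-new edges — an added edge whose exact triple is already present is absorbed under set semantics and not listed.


step 1: rule r1; match: 0->7, 1->9, 2->4; deleted nodes 9; deleted edges (7,9,b1); (9,3,b1); (9,4,b1); added nodes (none); added edges (7,4,b1); result: nodes: 1:m1, 2:m2, 3:m2, 4:m3, 7:m3, 8:m1, 10:m3, 11:m1 edges: (1,3,b2); (2,10,b1); (3,11,b1); (7,4,b1); (7,10,b2); (11,8,b2)
step 2: rule r2; match: 0->11, 1->8, 2->2; deleted nodes (none); deleted edges (11,8,b2); added nodes (none); added edges (11,2,b1); (11,8,b1); result: nodes: 1:m1, 2:m2, 3:m2, 4:m3, 7:m3, 8:m1, 10:m3, 11:m1 edges: (1,3,b2); (2,10,b1); (3,11,b1); (7,4,b1); (7,10,b2); (11,2,b1); (11,8,b1)
final:
nodes: 1:m1, 2:m2, 3:m2, 4:m3, 7:m3, 8:m1, 10:m3, 11:m1
edges: (1,3,b2); (2,10,b1); (3,11,b1); (7,4,b1); (7,10,b2); (11,2,b1); (11,8,b1)


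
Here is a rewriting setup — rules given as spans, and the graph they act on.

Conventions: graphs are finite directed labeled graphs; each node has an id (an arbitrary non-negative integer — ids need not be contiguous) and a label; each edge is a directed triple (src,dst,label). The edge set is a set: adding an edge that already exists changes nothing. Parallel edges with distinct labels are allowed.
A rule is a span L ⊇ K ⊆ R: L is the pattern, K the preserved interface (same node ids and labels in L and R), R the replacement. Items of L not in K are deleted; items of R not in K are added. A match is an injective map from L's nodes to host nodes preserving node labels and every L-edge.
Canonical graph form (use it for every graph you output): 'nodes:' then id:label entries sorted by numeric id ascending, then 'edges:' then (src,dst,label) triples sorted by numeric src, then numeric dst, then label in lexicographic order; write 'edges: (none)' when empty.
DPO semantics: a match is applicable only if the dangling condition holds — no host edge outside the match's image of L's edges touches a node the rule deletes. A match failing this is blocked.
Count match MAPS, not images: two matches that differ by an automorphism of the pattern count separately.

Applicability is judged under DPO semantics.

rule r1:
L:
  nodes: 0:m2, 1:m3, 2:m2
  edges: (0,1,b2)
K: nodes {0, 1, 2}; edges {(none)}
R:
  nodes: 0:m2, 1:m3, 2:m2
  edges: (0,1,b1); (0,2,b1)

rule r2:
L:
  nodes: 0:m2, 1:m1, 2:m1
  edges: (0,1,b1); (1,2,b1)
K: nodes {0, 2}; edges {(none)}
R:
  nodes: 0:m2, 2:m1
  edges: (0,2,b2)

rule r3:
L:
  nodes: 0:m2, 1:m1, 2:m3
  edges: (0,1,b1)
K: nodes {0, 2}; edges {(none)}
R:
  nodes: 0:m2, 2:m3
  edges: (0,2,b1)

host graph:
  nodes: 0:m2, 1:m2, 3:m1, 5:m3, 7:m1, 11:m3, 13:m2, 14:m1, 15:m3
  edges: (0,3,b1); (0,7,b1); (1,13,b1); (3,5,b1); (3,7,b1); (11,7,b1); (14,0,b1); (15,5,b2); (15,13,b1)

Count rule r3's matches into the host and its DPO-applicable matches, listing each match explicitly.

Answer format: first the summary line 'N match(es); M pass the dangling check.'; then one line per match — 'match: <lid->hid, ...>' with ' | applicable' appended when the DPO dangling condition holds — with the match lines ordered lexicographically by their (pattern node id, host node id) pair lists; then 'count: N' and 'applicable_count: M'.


6 match(es); 0 pass the dangling check.
match: 0->0, 1->3, 2->5
match: 0->0, 1->3, 2->11
match: 0->0, 1->3, 2->15
match: 0->0, 1->7, 2->5
match: 0->0, 1->7, 2->11
match: 0->0, 1->7, 2->15
count: 6
applicable_count: 0


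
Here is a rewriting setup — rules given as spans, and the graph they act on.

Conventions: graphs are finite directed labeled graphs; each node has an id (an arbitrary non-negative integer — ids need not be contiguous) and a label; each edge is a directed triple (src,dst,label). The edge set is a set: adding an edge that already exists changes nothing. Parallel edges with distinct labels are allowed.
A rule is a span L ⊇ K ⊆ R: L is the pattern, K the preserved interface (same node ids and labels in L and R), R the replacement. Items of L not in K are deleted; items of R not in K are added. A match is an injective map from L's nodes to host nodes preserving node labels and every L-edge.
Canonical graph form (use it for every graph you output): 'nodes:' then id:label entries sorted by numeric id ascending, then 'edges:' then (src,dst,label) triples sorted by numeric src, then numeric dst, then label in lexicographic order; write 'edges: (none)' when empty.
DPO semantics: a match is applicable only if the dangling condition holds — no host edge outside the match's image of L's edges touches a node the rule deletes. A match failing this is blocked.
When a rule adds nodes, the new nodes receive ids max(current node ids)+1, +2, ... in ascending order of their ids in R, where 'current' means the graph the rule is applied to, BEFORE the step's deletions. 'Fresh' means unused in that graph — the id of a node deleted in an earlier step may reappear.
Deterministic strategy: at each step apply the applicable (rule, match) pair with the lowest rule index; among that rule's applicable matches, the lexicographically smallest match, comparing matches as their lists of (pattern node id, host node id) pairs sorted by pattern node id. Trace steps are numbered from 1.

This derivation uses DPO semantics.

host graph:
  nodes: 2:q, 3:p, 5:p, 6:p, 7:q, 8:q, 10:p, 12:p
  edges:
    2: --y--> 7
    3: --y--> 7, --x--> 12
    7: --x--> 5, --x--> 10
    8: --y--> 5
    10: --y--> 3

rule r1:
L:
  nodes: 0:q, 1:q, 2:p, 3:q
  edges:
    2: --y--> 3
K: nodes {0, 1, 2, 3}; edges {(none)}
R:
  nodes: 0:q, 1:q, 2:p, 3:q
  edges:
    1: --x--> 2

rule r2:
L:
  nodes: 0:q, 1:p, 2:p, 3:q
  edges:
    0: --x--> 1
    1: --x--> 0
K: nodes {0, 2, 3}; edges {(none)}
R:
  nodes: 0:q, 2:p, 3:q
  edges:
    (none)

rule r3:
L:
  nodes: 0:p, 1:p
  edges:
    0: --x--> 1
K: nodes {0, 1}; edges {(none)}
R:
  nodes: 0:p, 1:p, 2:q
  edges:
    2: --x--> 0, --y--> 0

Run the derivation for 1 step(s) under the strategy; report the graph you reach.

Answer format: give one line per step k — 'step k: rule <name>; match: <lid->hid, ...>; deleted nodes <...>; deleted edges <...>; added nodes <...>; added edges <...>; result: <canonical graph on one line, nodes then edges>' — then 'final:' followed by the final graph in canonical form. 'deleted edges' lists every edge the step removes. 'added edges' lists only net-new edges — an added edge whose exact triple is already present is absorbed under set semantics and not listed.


step 1: rule r1; match: 0->2, 1->8, 2->3, 3->7; deleted nodes (none); deleted edges (3,7,y); added nodes (none); added edges (8,3,x); result: nodes: 2:q, 3:p, 5:p, 6:p, 7:q, 8:q, 10:p, 12:p edges: (2,7,y); (3,12,x); (7,5,x); (7,10,x); (8,3,x); (8,5,y); (10,3,y)
final:
nodes: 2:q, 3:p, 5:p, 6:p, 7:q, 8:q, 10:p, 12:p
edges: (2,7,y); (3,12,x); (7,5,x); (7,10,x); (8,3,x); (8,5,y); (10,3,y)


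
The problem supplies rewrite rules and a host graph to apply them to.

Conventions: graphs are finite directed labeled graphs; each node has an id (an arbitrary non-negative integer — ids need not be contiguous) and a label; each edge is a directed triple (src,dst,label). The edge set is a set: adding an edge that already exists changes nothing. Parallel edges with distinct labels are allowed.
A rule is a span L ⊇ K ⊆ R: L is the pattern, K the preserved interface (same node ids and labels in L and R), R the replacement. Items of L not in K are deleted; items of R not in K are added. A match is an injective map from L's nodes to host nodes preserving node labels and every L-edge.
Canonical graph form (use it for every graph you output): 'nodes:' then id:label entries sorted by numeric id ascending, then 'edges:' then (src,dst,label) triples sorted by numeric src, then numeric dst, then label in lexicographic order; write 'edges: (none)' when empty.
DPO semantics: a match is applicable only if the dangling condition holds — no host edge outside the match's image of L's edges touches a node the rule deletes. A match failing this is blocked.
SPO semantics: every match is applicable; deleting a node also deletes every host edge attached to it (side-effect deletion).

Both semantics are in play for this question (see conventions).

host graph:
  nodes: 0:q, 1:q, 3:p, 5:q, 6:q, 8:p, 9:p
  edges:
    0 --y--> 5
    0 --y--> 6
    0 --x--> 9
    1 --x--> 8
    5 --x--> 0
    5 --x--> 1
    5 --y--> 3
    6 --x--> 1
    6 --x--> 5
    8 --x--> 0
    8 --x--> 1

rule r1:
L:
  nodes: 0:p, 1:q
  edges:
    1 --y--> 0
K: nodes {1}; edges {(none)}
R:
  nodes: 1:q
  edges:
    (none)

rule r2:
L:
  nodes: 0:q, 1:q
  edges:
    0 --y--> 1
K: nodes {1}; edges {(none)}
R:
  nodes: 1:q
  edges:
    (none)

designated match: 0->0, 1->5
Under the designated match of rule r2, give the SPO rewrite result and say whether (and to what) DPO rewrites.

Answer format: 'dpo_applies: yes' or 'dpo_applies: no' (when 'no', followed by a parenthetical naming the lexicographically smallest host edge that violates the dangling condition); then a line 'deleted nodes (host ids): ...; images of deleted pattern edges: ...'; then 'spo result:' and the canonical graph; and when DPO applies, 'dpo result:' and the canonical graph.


dpo_applies: no
(the rule deletes node 0, which keeps host edge (0,6,y) outside the match image — the dangling condition fails, DPO blocks; SPO proceeds and side-deletes such edges)
deleted nodes (host ids): 0; images of deleted pattern edges: (0,5,y)
spo result:
nodes: 1:q, 3:p, 5:q, 6:q, 8:p, 9:p
edges: (1,8,x); (5,1,x); (5,3,y); (6,1,x); (6,5,x); (8,1,x)


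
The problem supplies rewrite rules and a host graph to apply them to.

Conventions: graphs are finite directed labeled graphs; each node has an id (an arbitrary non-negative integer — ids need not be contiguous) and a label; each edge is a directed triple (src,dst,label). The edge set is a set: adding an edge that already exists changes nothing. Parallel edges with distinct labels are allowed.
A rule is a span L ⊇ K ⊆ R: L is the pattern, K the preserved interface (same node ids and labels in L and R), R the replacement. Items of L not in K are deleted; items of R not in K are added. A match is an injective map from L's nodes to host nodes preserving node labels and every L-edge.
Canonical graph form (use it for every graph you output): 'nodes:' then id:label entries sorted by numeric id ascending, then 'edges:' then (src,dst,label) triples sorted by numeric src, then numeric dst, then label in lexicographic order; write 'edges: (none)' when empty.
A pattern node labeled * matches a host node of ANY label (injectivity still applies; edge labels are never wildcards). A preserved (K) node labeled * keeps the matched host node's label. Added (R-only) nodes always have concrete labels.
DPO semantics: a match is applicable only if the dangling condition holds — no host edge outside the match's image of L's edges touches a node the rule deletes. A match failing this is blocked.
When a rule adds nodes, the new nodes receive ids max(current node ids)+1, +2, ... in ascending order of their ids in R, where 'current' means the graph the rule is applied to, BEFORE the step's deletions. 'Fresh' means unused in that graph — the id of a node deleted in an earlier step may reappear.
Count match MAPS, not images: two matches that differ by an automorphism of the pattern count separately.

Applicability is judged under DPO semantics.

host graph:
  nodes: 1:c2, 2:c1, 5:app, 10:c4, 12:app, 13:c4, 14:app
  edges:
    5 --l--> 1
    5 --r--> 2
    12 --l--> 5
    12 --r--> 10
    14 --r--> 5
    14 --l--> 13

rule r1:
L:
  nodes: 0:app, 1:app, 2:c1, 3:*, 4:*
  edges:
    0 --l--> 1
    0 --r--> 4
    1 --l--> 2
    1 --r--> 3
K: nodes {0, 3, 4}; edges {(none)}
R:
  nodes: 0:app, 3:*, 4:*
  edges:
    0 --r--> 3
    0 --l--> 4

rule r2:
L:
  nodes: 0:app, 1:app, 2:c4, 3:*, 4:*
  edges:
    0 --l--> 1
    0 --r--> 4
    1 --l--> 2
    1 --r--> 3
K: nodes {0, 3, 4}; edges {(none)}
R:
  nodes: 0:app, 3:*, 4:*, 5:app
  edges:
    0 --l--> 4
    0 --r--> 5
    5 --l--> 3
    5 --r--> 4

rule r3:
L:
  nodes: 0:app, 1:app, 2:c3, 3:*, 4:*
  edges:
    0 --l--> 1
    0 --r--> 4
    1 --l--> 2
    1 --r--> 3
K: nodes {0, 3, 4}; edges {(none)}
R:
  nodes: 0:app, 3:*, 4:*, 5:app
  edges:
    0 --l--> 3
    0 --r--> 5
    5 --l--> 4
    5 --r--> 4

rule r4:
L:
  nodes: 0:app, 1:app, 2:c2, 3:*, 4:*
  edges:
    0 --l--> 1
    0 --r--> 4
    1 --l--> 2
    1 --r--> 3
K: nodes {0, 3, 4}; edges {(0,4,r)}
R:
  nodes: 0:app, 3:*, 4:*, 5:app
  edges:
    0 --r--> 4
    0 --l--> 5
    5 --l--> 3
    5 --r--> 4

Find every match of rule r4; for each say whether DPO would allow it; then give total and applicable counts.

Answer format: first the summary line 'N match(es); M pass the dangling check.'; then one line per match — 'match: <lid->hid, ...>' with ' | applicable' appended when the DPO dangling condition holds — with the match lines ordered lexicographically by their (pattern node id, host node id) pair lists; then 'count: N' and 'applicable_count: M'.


1 match(es); 0 pass the dangling check.
match: 0->12, 1->5, 2->1, 3->2, 4->10
count: 1
applicable_count: 0


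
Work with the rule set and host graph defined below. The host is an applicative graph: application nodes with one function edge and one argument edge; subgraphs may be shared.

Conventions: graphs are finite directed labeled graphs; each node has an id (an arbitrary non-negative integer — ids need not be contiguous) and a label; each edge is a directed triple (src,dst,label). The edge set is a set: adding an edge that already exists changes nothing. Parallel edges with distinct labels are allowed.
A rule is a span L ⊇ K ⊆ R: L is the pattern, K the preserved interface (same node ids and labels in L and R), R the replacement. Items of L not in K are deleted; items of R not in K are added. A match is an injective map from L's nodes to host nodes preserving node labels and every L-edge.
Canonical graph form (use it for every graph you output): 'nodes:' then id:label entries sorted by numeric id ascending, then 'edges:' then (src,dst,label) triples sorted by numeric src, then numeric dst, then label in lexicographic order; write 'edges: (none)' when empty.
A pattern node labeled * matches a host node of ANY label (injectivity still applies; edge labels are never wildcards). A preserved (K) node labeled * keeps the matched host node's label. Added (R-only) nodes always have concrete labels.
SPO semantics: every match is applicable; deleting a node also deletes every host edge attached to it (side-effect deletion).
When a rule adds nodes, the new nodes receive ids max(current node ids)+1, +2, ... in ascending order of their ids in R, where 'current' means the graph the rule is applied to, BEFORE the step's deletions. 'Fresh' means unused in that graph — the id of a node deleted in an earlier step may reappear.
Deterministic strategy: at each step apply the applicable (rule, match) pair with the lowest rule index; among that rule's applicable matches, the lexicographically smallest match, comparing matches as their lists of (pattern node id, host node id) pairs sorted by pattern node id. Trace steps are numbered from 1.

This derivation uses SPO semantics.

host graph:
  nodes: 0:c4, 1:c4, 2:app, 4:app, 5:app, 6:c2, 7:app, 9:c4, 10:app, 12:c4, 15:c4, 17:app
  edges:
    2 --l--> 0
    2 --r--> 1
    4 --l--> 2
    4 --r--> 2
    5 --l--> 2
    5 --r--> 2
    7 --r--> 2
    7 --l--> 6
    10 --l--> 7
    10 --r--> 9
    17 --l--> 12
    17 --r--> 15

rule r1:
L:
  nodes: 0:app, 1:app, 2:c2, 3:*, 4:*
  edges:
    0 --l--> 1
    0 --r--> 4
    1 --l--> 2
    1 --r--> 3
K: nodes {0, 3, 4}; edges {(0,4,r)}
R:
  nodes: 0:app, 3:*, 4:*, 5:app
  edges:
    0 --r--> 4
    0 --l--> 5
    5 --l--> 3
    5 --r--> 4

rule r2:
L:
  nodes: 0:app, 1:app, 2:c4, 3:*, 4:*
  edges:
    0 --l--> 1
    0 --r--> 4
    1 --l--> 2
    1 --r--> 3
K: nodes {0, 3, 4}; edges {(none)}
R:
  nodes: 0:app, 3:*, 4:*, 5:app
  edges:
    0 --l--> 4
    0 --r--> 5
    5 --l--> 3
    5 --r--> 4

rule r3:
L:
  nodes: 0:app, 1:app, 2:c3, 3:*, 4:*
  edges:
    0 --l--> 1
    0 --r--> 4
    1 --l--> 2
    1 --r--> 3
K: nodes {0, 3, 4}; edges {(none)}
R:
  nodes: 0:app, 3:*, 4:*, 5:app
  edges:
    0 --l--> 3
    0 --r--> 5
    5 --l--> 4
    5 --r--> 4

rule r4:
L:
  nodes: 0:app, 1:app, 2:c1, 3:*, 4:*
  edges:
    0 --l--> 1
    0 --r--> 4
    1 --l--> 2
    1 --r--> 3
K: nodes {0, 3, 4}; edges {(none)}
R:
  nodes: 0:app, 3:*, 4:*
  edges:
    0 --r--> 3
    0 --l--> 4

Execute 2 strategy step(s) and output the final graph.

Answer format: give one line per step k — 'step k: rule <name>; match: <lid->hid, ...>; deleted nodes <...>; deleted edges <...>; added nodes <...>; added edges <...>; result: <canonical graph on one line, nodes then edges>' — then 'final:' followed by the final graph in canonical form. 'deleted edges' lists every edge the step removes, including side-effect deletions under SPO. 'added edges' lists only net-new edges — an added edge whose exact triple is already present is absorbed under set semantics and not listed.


step 1: rule r1; match: 0->10, 1->7, 2->6, 3->2, 4->9; deleted nodes 6, 7; deleted edges (7,2,r); (7,6,l); (10,7,l); added nodes 18; added edges (10,18,l); (18,2,l); (18,9,r); result: nodes: 0:c4, 1:c4, 2:app, 4:app, 5:app, 9:c4, 10:app, 12:c4, 15:c4, 17:app, 18:app edges: (2,0,l); (2,1,r); (4,2,l); (4,2,r); (5,2,l); (5,2,r); (10,9,r); (10,18,l); (17,12,l); (17,15,r); (18,2,l); (18,9,r)
step 2: rule r2; match: 0->18, 1->2, 2->0, 3->1, 4->9; deleted nodes 0, 2; deleted edges (2,0,l); (2,1,r); (4,2,l); (4,2,r); (5,2,l); (5,2,r); (18,2,l); (18,9,r); added nodes 19; added edges (18,9,l); (18,19,r); (19,1,l); (19,9,r); result: nodes: 1:c4, 4:app, 5:app, 9:c4, 10:app, 12:c4, 15:c4, 17:app, 18:app, 19:app edges: (10,9,r); (10,18,l); (17,12,l); (17,15,r); (18,9,l); (18,19,r); (19,1,l); (19,9,r)
final:
nodes: 1:c4, 4:app, 5:app, 9:c4, 10:app, 12:c4, 15:c4, 17:app, 18:app, 19:app
edges: (10,9,r); (10,18,l); (17,12,l); (17,15,r); (18,9,l); (18,19,r); (19,1,l); (19,9,r)


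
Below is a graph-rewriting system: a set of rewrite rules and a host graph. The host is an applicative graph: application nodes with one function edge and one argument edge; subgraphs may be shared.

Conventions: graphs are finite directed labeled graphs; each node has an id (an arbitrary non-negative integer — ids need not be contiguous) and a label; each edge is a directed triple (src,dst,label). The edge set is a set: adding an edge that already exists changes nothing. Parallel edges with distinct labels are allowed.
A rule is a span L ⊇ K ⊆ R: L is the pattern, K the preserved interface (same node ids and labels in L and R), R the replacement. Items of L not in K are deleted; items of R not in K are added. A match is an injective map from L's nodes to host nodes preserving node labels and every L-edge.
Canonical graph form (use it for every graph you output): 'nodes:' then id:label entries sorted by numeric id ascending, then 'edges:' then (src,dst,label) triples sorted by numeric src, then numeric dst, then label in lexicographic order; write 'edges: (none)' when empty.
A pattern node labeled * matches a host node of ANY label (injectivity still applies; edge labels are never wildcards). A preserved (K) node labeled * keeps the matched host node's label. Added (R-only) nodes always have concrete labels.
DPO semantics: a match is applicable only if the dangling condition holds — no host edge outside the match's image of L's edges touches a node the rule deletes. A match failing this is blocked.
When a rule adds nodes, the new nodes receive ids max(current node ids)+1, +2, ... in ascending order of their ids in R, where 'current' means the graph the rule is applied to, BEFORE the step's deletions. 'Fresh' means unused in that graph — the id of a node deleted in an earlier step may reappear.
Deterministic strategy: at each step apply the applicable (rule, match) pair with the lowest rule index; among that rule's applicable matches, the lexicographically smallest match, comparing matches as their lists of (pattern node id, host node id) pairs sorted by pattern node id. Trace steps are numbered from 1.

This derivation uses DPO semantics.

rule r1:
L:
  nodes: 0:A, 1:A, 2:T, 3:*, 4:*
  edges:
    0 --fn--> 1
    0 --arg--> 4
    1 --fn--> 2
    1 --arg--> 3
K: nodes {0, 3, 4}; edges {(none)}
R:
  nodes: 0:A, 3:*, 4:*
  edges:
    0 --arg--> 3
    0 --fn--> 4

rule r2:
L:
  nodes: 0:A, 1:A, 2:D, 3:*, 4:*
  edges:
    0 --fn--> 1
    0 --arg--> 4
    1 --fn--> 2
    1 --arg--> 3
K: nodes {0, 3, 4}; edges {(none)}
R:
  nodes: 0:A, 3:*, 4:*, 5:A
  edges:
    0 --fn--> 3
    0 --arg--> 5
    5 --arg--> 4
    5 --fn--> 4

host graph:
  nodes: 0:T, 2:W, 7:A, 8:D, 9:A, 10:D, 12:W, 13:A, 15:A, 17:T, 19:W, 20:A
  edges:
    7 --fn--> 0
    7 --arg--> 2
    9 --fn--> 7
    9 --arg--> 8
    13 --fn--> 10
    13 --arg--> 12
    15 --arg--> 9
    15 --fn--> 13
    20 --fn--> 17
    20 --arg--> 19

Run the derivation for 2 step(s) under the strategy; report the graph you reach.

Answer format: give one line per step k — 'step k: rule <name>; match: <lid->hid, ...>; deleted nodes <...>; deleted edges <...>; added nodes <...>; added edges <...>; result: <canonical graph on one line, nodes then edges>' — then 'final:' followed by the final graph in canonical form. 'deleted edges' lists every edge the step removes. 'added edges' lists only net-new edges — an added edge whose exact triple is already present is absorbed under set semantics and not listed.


step 1: rule r1; match: 0->9, 1->7, 2->0, 3->2, 4->8; deleted nodes 0, 7; deleted edges (7,0,fn); (7,2,arg); (9,7,fn); (9,8,arg); added nodes (none); added edges (9,2,arg); (9,8,fn); result: nodes: 2:W, 8:D, 9:A, 10:D, 12:W, 13:A, 15:A, 17:T, 19:W, 20:A edges: (9,2,arg); (9,8,fn); (13,10,fn); (13,12,arg); (15,9,arg); (15,13,fn); (20,17,fn); (20,19,arg)
step 2: rule r2; match: 0->15, 1->13, 2->10, 3->12, 4->9; deleted nodes 10, 13; deleted edges (13,10,fn); (13,12,arg); (15,9,arg); (15,13,fn); added nodes 21; added edges (15,12,fn); (15,21,arg); (21,9,arg); (21,9,fn); result: nodes: 2:W, 8:D, 9:A, 12:W, 15:A, 17:T, 19:W, 20:A, 21:A edges: (9,2,arg); (9,8,fn); (15,12,fn); (15,21,arg); (20,17,fn); (20,19,arg); (21,9,arg); (21,9,fn)
final:
nodes: 2:W, 8:D, 9:A, 12:W, 15:A, 17:T, 19:W, 20:A, 21:A
edges: (9,2,arg); (9,8,fn); (15,12,fn); (15,21,arg); (20,17,fn); (20,19,arg); (21,9,arg); (21,9,fn)
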